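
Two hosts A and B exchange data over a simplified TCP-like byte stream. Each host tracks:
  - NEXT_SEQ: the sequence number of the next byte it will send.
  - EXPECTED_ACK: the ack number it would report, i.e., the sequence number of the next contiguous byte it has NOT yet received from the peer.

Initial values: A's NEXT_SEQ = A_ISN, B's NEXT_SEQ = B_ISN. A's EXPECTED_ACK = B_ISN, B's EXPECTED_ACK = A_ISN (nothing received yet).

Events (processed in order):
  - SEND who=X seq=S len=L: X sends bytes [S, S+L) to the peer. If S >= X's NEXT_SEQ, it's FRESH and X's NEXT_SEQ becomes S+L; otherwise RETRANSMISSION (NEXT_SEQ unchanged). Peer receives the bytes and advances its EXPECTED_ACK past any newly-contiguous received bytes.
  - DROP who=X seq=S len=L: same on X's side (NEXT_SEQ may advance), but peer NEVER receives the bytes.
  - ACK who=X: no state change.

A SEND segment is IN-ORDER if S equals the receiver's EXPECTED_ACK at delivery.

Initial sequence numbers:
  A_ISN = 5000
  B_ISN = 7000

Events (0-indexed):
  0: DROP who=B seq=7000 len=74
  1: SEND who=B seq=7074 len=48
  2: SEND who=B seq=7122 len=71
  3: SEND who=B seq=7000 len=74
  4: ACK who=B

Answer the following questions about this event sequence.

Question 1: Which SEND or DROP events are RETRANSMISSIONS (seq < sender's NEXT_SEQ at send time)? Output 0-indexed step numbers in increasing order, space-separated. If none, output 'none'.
Step 0: DROP seq=7000 -> fresh
Step 1: SEND seq=7074 -> fresh
Step 2: SEND seq=7122 -> fresh
Step 3: SEND seq=7000 -> retransmit

Answer: 3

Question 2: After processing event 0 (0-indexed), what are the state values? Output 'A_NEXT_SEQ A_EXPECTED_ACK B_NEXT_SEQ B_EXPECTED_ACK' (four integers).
After event 0: A_seq=5000 A_ack=7000 B_seq=7074 B_ack=5000

5000 7000 7074 5000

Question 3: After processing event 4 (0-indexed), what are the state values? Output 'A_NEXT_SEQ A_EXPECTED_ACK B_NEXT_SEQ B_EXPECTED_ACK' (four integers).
After event 0: A_seq=5000 A_ack=7000 B_seq=7074 B_ack=5000
After event 1: A_seq=5000 A_ack=7000 B_seq=7122 B_ack=5000
After event 2: A_seq=5000 A_ack=7000 B_seq=7193 B_ack=5000
After event 3: A_seq=5000 A_ack=7193 B_seq=7193 B_ack=5000
After event 4: A_seq=5000 A_ack=7193 B_seq=7193 B_ack=5000

5000 7193 7193 5000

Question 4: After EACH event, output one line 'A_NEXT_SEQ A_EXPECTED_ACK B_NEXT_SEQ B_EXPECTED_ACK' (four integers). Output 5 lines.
5000 7000 7074 5000
5000 7000 7122 5000
5000 7000 7193 5000
5000 7193 7193 5000
5000 7193 7193 5000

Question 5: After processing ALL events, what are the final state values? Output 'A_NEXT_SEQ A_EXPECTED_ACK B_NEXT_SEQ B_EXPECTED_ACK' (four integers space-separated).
Answer: 5000 7193 7193 5000

Derivation:
After event 0: A_seq=5000 A_ack=7000 B_seq=7074 B_ack=5000
After event 1: A_seq=5000 A_ack=7000 B_seq=7122 B_ack=5000
After event 2: A_seq=5000 A_ack=7000 B_seq=7193 B_ack=5000
After event 3: A_seq=5000 A_ack=7193 B_seq=7193 B_ack=5000
After event 4: A_seq=5000 A_ack=7193 B_seq=7193 B_ack=5000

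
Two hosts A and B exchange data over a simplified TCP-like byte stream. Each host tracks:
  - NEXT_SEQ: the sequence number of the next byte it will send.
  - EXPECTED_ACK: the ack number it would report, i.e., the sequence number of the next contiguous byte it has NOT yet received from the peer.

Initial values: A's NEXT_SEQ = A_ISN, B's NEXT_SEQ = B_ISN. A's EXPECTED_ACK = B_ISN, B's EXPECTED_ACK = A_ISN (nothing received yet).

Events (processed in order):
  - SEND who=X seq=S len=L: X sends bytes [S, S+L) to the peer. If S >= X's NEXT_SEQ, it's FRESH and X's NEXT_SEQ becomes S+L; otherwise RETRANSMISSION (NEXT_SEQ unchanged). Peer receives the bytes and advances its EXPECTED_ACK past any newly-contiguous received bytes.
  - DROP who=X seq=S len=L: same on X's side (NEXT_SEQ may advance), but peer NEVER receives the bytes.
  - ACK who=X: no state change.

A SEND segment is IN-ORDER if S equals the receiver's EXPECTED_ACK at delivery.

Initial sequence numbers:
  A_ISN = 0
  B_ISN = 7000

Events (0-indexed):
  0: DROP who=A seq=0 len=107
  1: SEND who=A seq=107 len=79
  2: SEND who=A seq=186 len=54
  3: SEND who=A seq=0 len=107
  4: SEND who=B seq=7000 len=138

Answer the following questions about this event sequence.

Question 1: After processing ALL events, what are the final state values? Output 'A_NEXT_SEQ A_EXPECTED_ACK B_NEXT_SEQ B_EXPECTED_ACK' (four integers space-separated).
Answer: 240 7138 7138 240

Derivation:
After event 0: A_seq=107 A_ack=7000 B_seq=7000 B_ack=0
After event 1: A_seq=186 A_ack=7000 B_seq=7000 B_ack=0
After event 2: A_seq=240 A_ack=7000 B_seq=7000 B_ack=0
After event 3: A_seq=240 A_ack=7000 B_seq=7000 B_ack=240
After event 4: A_seq=240 A_ack=7138 B_seq=7138 B_ack=240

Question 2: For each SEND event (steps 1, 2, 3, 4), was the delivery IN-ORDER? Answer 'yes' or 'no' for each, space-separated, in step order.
Step 1: SEND seq=107 -> out-of-order
Step 2: SEND seq=186 -> out-of-order
Step 3: SEND seq=0 -> in-order
Step 4: SEND seq=7000 -> in-order

Answer: no no yes yes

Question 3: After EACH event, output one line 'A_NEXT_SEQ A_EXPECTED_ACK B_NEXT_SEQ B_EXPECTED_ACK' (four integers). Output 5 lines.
107 7000 7000 0
186 7000 7000 0
240 7000 7000 0
240 7000 7000 240
240 7138 7138 240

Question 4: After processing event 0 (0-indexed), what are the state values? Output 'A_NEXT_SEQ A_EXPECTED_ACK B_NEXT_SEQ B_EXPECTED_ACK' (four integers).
After event 0: A_seq=107 A_ack=7000 B_seq=7000 B_ack=0

107 7000 7000 0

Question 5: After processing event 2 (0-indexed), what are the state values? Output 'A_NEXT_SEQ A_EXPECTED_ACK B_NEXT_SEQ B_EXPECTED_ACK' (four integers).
After event 0: A_seq=107 A_ack=7000 B_seq=7000 B_ack=0
After event 1: A_seq=186 A_ack=7000 B_seq=7000 B_ack=0
After event 2: A_seq=240 A_ack=7000 B_seq=7000 B_ack=0

240 7000 7000 0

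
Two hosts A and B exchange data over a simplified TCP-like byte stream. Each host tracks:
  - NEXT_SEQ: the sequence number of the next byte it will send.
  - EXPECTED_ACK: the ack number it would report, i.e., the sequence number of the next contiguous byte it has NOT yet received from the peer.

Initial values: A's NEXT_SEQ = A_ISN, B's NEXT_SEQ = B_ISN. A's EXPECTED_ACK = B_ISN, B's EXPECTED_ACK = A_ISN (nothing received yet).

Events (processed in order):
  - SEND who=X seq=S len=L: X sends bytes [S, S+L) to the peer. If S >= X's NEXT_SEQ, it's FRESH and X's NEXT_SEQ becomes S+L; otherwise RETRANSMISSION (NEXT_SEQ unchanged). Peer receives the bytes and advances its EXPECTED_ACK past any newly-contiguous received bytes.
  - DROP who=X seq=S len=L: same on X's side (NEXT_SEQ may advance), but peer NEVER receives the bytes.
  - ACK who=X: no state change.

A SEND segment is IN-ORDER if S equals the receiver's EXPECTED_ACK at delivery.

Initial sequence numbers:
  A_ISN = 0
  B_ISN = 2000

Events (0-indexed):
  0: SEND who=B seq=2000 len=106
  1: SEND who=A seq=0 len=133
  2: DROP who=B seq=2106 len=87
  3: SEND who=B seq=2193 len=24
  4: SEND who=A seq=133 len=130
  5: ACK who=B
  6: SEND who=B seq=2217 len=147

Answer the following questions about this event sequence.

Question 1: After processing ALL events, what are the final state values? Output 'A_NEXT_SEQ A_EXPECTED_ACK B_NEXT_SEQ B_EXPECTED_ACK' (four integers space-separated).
After event 0: A_seq=0 A_ack=2106 B_seq=2106 B_ack=0
After event 1: A_seq=133 A_ack=2106 B_seq=2106 B_ack=133
After event 2: A_seq=133 A_ack=2106 B_seq=2193 B_ack=133
After event 3: A_seq=133 A_ack=2106 B_seq=2217 B_ack=133
After event 4: A_seq=263 A_ack=2106 B_seq=2217 B_ack=263
After event 5: A_seq=263 A_ack=2106 B_seq=2217 B_ack=263
After event 6: A_seq=263 A_ack=2106 B_seq=2364 B_ack=263

Answer: 263 2106 2364 263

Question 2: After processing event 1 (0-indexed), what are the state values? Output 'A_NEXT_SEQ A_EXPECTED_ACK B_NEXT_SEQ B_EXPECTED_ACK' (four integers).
After event 0: A_seq=0 A_ack=2106 B_seq=2106 B_ack=0
After event 1: A_seq=133 A_ack=2106 B_seq=2106 B_ack=133

133 2106 2106 133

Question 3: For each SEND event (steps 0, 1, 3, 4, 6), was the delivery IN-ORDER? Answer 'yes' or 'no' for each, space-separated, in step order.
Answer: yes yes no yes no

Derivation:
Step 0: SEND seq=2000 -> in-order
Step 1: SEND seq=0 -> in-order
Step 3: SEND seq=2193 -> out-of-order
Step 4: SEND seq=133 -> in-order
Step 6: SEND seq=2217 -> out-of-order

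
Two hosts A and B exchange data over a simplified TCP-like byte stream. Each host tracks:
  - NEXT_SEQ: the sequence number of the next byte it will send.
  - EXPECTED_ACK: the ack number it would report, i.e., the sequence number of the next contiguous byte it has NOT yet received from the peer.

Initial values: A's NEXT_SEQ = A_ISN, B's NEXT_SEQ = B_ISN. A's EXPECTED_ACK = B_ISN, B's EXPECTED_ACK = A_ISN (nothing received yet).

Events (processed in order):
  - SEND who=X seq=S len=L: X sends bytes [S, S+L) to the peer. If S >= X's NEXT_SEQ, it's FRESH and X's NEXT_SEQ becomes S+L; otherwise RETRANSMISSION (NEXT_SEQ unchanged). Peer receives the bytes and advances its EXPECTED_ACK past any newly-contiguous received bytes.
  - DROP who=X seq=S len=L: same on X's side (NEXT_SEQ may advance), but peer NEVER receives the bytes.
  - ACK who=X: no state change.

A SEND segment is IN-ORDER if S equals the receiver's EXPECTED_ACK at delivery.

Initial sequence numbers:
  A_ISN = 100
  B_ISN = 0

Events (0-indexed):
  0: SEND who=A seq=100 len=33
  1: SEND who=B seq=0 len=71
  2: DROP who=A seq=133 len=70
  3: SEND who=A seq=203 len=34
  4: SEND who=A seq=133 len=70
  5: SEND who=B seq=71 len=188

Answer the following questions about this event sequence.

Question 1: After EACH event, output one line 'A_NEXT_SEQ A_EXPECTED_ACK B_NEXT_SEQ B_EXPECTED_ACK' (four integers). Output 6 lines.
133 0 0 133
133 71 71 133
203 71 71 133
237 71 71 133
237 71 71 237
237 259 259 237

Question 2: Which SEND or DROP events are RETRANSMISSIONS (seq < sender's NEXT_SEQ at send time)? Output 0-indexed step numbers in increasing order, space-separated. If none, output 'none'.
Step 0: SEND seq=100 -> fresh
Step 1: SEND seq=0 -> fresh
Step 2: DROP seq=133 -> fresh
Step 3: SEND seq=203 -> fresh
Step 4: SEND seq=133 -> retransmit
Step 5: SEND seq=71 -> fresh

Answer: 4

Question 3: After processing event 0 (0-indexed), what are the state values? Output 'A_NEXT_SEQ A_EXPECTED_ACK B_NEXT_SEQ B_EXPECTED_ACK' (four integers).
After event 0: A_seq=133 A_ack=0 B_seq=0 B_ack=133

133 0 0 133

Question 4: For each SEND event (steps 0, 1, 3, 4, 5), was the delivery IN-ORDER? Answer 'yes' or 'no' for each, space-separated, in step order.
Step 0: SEND seq=100 -> in-order
Step 1: SEND seq=0 -> in-order
Step 3: SEND seq=203 -> out-of-order
Step 4: SEND seq=133 -> in-order
Step 5: SEND seq=71 -> in-order

Answer: yes yes no yes yes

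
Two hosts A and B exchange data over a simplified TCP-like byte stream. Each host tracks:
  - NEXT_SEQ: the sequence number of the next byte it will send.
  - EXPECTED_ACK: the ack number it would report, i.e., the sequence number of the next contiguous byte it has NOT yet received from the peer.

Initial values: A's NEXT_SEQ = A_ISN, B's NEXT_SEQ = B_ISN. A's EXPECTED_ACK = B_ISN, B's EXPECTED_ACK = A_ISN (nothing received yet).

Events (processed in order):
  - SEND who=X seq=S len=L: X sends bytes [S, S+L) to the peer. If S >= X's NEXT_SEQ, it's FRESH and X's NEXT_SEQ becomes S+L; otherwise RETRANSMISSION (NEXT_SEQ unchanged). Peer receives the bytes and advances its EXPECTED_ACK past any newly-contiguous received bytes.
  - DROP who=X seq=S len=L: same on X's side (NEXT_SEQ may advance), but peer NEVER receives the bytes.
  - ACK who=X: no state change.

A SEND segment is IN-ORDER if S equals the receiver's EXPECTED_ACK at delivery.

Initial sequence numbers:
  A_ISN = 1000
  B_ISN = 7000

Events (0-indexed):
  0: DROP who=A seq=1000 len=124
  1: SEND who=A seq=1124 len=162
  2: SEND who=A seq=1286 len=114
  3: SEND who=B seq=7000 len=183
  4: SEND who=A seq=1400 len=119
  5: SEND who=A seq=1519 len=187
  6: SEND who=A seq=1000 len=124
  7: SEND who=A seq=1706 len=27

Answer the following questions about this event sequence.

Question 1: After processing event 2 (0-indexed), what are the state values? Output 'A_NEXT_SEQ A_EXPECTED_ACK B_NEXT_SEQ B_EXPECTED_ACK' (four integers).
After event 0: A_seq=1124 A_ack=7000 B_seq=7000 B_ack=1000
After event 1: A_seq=1286 A_ack=7000 B_seq=7000 B_ack=1000
After event 2: A_seq=1400 A_ack=7000 B_seq=7000 B_ack=1000

1400 7000 7000 1000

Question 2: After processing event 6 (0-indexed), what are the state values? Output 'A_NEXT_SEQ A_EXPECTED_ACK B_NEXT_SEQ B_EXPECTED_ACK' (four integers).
After event 0: A_seq=1124 A_ack=7000 B_seq=7000 B_ack=1000
After event 1: A_seq=1286 A_ack=7000 B_seq=7000 B_ack=1000
After event 2: A_seq=1400 A_ack=7000 B_seq=7000 B_ack=1000
After event 3: A_seq=1400 A_ack=7183 B_seq=7183 B_ack=1000
After event 4: A_seq=1519 A_ack=7183 B_seq=7183 B_ack=1000
After event 5: A_seq=1706 A_ack=7183 B_seq=7183 B_ack=1000
After event 6: A_seq=1706 A_ack=7183 B_seq=7183 B_ack=1706

1706 7183 7183 1706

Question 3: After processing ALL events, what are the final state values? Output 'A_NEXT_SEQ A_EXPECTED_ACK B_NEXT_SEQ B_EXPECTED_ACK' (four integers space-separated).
Answer: 1733 7183 7183 1733

Derivation:
After event 0: A_seq=1124 A_ack=7000 B_seq=7000 B_ack=1000
After event 1: A_seq=1286 A_ack=7000 B_seq=7000 B_ack=1000
After event 2: A_seq=1400 A_ack=7000 B_seq=7000 B_ack=1000
After event 3: A_seq=1400 A_ack=7183 B_seq=7183 B_ack=1000
After event 4: A_seq=1519 A_ack=7183 B_seq=7183 B_ack=1000
After event 5: A_seq=1706 A_ack=7183 B_seq=7183 B_ack=1000
After event 6: A_seq=1706 A_ack=7183 B_seq=7183 B_ack=1706
After event 7: A_seq=1733 A_ack=7183 B_seq=7183 B_ack=1733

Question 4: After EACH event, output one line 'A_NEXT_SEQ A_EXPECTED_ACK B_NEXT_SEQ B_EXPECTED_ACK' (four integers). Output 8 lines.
1124 7000 7000 1000
1286 7000 7000 1000
1400 7000 7000 1000
1400 7183 7183 1000
1519 7183 7183 1000
1706 7183 7183 1000
1706 7183 7183 1706
1733 7183 7183 1733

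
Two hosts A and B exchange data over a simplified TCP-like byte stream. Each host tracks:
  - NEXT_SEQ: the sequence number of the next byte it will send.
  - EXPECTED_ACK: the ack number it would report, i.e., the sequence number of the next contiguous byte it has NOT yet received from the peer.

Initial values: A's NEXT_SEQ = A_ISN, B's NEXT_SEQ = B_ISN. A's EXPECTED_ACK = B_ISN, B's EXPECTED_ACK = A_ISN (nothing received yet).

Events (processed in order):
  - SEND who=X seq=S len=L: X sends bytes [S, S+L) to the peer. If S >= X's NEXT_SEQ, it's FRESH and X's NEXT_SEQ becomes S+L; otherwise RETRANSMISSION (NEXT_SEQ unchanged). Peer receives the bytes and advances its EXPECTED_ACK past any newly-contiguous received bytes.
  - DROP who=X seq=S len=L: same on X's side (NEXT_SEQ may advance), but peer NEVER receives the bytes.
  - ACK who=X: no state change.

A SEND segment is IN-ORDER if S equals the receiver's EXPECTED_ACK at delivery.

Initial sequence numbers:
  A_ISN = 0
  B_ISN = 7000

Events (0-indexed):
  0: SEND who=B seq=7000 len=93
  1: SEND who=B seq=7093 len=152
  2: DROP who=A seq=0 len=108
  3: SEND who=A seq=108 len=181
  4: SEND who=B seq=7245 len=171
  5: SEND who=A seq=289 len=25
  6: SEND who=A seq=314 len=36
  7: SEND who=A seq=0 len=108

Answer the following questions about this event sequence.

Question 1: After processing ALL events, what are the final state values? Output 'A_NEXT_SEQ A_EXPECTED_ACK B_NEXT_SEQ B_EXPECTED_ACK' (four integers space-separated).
Answer: 350 7416 7416 350

Derivation:
After event 0: A_seq=0 A_ack=7093 B_seq=7093 B_ack=0
After event 1: A_seq=0 A_ack=7245 B_seq=7245 B_ack=0
After event 2: A_seq=108 A_ack=7245 B_seq=7245 B_ack=0
After event 3: A_seq=289 A_ack=7245 B_seq=7245 B_ack=0
After event 4: A_seq=289 A_ack=7416 B_seq=7416 B_ack=0
After event 5: A_seq=314 A_ack=7416 B_seq=7416 B_ack=0
After event 6: A_seq=350 A_ack=7416 B_seq=7416 B_ack=0
After event 7: A_seq=350 A_ack=7416 B_seq=7416 B_ack=350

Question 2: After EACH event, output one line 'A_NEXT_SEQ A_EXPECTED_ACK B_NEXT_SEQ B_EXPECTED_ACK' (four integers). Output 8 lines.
0 7093 7093 0
0 7245 7245 0
108 7245 7245 0
289 7245 7245 0
289 7416 7416 0
314 7416 7416 0
350 7416 7416 0
350 7416 7416 350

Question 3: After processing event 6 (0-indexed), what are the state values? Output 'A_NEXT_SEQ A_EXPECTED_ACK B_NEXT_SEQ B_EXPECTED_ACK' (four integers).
After event 0: A_seq=0 A_ack=7093 B_seq=7093 B_ack=0
After event 1: A_seq=0 A_ack=7245 B_seq=7245 B_ack=0
After event 2: A_seq=108 A_ack=7245 B_seq=7245 B_ack=0
After event 3: A_seq=289 A_ack=7245 B_seq=7245 B_ack=0
After event 4: A_seq=289 A_ack=7416 B_seq=7416 B_ack=0
After event 5: A_seq=314 A_ack=7416 B_seq=7416 B_ack=0
After event 6: A_seq=350 A_ack=7416 B_seq=7416 B_ack=0

350 7416 7416 0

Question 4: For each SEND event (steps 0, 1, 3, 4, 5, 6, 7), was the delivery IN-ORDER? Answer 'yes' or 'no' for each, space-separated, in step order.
Step 0: SEND seq=7000 -> in-order
Step 1: SEND seq=7093 -> in-order
Step 3: SEND seq=108 -> out-of-order
Step 4: SEND seq=7245 -> in-order
Step 5: SEND seq=289 -> out-of-order
Step 6: SEND seq=314 -> out-of-order
Step 7: SEND seq=0 -> in-order

Answer: yes yes no yes no no yes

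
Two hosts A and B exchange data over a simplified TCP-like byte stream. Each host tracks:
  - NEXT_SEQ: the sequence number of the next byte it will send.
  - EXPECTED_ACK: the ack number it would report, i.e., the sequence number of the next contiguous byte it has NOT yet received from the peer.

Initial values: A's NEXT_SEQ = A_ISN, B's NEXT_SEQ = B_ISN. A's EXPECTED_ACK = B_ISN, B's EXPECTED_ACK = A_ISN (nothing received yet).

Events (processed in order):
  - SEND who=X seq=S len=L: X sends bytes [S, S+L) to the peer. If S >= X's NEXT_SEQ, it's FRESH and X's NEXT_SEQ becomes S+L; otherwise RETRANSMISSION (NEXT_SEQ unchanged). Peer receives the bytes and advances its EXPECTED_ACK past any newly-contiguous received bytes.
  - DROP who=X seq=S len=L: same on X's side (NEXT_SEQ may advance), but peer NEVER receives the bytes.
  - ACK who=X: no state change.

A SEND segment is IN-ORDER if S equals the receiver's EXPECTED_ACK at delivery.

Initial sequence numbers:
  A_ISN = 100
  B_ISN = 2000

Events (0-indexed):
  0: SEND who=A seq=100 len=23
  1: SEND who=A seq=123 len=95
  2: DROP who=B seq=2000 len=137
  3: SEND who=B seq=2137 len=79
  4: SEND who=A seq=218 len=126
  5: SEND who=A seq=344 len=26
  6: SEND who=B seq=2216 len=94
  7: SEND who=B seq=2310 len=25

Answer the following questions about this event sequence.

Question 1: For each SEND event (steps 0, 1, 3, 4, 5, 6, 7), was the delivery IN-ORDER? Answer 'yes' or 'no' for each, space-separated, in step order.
Answer: yes yes no yes yes no no

Derivation:
Step 0: SEND seq=100 -> in-order
Step 1: SEND seq=123 -> in-order
Step 3: SEND seq=2137 -> out-of-order
Step 4: SEND seq=218 -> in-order
Step 5: SEND seq=344 -> in-order
Step 6: SEND seq=2216 -> out-of-order
Step 7: SEND seq=2310 -> out-of-order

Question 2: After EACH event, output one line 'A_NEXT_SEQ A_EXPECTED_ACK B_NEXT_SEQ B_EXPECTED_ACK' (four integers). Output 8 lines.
123 2000 2000 123
218 2000 2000 218
218 2000 2137 218
218 2000 2216 218
344 2000 2216 344
370 2000 2216 370
370 2000 2310 370
370 2000 2335 370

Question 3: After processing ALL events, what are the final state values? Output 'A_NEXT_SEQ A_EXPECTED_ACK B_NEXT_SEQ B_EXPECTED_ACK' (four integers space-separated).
Answer: 370 2000 2335 370

Derivation:
After event 0: A_seq=123 A_ack=2000 B_seq=2000 B_ack=123
After event 1: A_seq=218 A_ack=2000 B_seq=2000 B_ack=218
After event 2: A_seq=218 A_ack=2000 B_seq=2137 B_ack=218
After event 3: A_seq=218 A_ack=2000 B_seq=2216 B_ack=218
After event 4: A_seq=344 A_ack=2000 B_seq=2216 B_ack=344
After event 5: A_seq=370 A_ack=2000 B_seq=2216 B_ack=370
After event 6: A_seq=370 A_ack=2000 B_seq=2310 B_ack=370
After event 7: A_seq=370 A_ack=2000 B_seq=2335 B_ack=370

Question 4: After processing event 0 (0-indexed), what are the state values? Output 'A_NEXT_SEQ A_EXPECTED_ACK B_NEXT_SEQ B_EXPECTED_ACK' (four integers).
After event 0: A_seq=123 A_ack=2000 B_seq=2000 B_ack=123

123 2000 2000 123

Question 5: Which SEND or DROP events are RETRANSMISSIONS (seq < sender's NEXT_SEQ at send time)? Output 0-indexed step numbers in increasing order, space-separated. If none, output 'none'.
Answer: none

Derivation:
Step 0: SEND seq=100 -> fresh
Step 1: SEND seq=123 -> fresh
Step 2: DROP seq=2000 -> fresh
Step 3: SEND seq=2137 -> fresh
Step 4: SEND seq=218 -> fresh
Step 5: SEND seq=344 -> fresh
Step 6: SEND seq=2216 -> fresh
Step 7: SEND seq=2310 -> fresh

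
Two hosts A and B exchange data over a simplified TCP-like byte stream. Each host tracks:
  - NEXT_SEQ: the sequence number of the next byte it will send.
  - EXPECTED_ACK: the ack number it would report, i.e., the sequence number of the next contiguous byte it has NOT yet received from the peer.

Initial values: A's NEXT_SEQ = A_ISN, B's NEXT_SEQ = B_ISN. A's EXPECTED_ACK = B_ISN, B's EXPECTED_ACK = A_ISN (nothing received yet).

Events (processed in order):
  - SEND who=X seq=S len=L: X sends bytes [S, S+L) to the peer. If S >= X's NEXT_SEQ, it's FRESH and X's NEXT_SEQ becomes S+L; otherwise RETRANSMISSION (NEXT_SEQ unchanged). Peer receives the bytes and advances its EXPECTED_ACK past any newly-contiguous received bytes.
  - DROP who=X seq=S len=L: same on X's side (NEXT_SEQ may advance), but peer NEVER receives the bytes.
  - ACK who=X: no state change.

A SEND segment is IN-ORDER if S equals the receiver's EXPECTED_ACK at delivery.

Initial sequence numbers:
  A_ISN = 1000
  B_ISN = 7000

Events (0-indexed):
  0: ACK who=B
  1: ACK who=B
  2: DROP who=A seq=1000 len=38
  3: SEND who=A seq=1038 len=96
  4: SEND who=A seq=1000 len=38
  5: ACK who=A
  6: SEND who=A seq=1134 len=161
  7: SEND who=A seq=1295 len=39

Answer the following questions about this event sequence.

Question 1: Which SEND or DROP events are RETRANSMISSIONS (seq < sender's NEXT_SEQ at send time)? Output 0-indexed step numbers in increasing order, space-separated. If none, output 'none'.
Answer: 4

Derivation:
Step 2: DROP seq=1000 -> fresh
Step 3: SEND seq=1038 -> fresh
Step 4: SEND seq=1000 -> retransmit
Step 6: SEND seq=1134 -> fresh
Step 7: SEND seq=1295 -> fresh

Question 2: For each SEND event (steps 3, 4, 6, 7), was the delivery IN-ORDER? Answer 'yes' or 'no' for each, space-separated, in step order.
Step 3: SEND seq=1038 -> out-of-order
Step 4: SEND seq=1000 -> in-order
Step 6: SEND seq=1134 -> in-order
Step 7: SEND seq=1295 -> in-order

Answer: no yes yes yes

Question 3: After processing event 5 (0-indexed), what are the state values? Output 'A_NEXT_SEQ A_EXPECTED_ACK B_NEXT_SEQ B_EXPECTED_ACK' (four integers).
After event 0: A_seq=1000 A_ack=7000 B_seq=7000 B_ack=1000
After event 1: A_seq=1000 A_ack=7000 B_seq=7000 B_ack=1000
After event 2: A_seq=1038 A_ack=7000 B_seq=7000 B_ack=1000
After event 3: A_seq=1134 A_ack=7000 B_seq=7000 B_ack=1000
After event 4: A_seq=1134 A_ack=7000 B_seq=7000 B_ack=1134
After event 5: A_seq=1134 A_ack=7000 B_seq=7000 B_ack=1134

1134 7000 7000 1134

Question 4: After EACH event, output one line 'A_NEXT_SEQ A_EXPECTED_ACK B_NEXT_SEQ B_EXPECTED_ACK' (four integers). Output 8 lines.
1000 7000 7000 1000
1000 7000 7000 1000
1038 7000 7000 1000
1134 7000 7000 1000
1134 7000 7000 1134
1134 7000 7000 1134
1295 7000 7000 1295
1334 7000 7000 1334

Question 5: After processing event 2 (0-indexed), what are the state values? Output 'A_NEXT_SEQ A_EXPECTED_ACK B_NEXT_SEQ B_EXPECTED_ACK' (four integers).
After event 0: A_seq=1000 A_ack=7000 B_seq=7000 B_ack=1000
After event 1: A_seq=1000 A_ack=7000 B_seq=7000 B_ack=1000
After event 2: A_seq=1038 A_ack=7000 B_seq=7000 B_ack=1000

1038 7000 7000 1000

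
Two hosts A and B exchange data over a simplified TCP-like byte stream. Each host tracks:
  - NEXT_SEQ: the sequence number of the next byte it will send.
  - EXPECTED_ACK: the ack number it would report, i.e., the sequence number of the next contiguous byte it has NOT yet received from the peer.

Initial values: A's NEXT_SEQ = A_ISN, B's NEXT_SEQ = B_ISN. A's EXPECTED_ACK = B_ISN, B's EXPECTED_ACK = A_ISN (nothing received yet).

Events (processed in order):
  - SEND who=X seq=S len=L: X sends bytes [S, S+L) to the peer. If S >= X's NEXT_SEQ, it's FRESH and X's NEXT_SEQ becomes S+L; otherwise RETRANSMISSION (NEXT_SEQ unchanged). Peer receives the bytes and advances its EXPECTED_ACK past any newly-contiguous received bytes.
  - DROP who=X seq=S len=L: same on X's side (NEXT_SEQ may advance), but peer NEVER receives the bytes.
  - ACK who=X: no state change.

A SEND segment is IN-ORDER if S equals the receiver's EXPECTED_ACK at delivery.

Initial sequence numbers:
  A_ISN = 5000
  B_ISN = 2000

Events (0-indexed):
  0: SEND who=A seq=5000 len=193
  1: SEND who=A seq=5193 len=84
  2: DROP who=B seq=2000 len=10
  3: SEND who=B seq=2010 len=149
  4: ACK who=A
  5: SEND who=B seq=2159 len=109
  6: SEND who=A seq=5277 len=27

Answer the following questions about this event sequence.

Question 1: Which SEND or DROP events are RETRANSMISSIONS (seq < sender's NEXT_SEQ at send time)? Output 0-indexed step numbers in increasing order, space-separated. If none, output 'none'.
Answer: none

Derivation:
Step 0: SEND seq=5000 -> fresh
Step 1: SEND seq=5193 -> fresh
Step 2: DROP seq=2000 -> fresh
Step 3: SEND seq=2010 -> fresh
Step 5: SEND seq=2159 -> fresh
Step 6: SEND seq=5277 -> fresh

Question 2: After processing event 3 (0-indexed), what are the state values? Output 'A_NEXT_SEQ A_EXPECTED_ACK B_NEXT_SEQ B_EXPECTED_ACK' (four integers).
After event 0: A_seq=5193 A_ack=2000 B_seq=2000 B_ack=5193
After event 1: A_seq=5277 A_ack=2000 B_seq=2000 B_ack=5277
After event 2: A_seq=5277 A_ack=2000 B_seq=2010 B_ack=5277
After event 3: A_seq=5277 A_ack=2000 B_seq=2159 B_ack=5277

5277 2000 2159 5277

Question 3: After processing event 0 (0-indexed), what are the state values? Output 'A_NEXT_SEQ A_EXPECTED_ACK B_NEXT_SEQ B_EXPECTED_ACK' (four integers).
After event 0: A_seq=5193 A_ack=2000 B_seq=2000 B_ack=5193

5193 2000 2000 5193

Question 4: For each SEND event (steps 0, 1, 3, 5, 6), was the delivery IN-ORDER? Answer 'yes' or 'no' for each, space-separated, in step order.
Answer: yes yes no no yes

Derivation:
Step 0: SEND seq=5000 -> in-order
Step 1: SEND seq=5193 -> in-order
Step 3: SEND seq=2010 -> out-of-order
Step 5: SEND seq=2159 -> out-of-order
Step 6: SEND seq=5277 -> in-order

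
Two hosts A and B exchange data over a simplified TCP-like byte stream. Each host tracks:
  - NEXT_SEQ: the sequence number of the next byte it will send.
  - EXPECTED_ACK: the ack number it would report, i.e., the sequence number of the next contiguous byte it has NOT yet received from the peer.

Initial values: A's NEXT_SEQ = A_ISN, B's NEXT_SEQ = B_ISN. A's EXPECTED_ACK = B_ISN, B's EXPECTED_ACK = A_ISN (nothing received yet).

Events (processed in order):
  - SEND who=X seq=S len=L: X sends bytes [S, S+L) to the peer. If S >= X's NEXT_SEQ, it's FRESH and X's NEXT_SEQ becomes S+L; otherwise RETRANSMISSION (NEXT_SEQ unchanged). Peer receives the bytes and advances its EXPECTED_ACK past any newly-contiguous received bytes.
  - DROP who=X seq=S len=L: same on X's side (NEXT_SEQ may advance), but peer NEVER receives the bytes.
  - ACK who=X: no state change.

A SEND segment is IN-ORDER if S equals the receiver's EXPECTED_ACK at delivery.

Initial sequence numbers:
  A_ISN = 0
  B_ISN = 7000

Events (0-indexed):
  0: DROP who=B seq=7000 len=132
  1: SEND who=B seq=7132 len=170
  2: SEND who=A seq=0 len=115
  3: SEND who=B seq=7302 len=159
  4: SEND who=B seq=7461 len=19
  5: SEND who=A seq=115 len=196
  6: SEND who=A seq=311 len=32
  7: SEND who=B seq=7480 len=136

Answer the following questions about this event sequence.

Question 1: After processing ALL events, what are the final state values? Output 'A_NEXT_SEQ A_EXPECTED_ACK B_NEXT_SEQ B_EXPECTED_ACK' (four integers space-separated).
After event 0: A_seq=0 A_ack=7000 B_seq=7132 B_ack=0
After event 1: A_seq=0 A_ack=7000 B_seq=7302 B_ack=0
After event 2: A_seq=115 A_ack=7000 B_seq=7302 B_ack=115
After event 3: A_seq=115 A_ack=7000 B_seq=7461 B_ack=115
After event 4: A_seq=115 A_ack=7000 B_seq=7480 B_ack=115
After event 5: A_seq=311 A_ack=7000 B_seq=7480 B_ack=311
After event 6: A_seq=343 A_ack=7000 B_seq=7480 B_ack=343
After event 7: A_seq=343 A_ack=7000 B_seq=7616 B_ack=343

Answer: 343 7000 7616 343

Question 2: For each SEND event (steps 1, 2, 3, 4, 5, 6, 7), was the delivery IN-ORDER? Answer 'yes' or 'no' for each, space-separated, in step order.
Answer: no yes no no yes yes no

Derivation:
Step 1: SEND seq=7132 -> out-of-order
Step 2: SEND seq=0 -> in-order
Step 3: SEND seq=7302 -> out-of-order
Step 4: SEND seq=7461 -> out-of-order
Step 5: SEND seq=115 -> in-order
Step 6: SEND seq=311 -> in-order
Step 7: SEND seq=7480 -> out-of-order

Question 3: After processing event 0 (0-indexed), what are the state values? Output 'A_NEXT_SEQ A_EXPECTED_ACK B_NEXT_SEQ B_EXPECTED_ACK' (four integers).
After event 0: A_seq=0 A_ack=7000 B_seq=7132 B_ack=0

0 7000 7132 0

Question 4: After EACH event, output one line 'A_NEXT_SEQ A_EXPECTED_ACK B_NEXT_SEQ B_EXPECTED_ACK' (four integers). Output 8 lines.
0 7000 7132 0
0 7000 7302 0
115 7000 7302 115
115 7000 7461 115
115 7000 7480 115
311 7000 7480 311
343 7000 7480 343
343 7000 7616 343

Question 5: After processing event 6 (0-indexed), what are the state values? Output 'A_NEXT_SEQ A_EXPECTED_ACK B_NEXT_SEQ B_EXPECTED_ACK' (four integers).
After event 0: A_seq=0 A_ack=7000 B_seq=7132 B_ack=0
After event 1: A_seq=0 A_ack=7000 B_seq=7302 B_ack=0
After event 2: A_seq=115 A_ack=7000 B_seq=7302 B_ack=115
After event 3: A_seq=115 A_ack=7000 B_seq=7461 B_ack=115
After event 4: A_seq=115 A_ack=7000 B_seq=7480 B_ack=115
After event 5: A_seq=311 A_ack=7000 B_seq=7480 B_ack=311
After event 6: A_seq=343 A_ack=7000 B_seq=7480 B_ack=343

343 7000 7480 343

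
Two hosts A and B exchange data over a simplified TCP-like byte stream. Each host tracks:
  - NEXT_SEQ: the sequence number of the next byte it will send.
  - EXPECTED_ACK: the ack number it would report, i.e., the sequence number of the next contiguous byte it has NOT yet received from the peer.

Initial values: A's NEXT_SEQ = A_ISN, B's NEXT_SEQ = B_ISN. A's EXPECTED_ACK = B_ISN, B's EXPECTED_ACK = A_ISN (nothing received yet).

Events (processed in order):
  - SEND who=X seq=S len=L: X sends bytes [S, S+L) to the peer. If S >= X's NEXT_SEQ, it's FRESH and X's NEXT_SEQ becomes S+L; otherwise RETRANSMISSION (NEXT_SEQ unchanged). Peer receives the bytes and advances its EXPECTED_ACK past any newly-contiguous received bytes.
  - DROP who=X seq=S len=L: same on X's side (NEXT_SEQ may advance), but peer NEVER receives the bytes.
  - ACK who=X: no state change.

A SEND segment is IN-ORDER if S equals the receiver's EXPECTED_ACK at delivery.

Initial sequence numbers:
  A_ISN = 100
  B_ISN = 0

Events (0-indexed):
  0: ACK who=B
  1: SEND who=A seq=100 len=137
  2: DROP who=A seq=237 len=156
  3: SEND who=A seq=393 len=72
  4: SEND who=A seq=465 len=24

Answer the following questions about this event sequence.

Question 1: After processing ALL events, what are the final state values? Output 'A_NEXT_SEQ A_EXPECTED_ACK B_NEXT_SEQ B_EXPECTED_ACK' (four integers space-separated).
Answer: 489 0 0 237

Derivation:
After event 0: A_seq=100 A_ack=0 B_seq=0 B_ack=100
After event 1: A_seq=237 A_ack=0 B_seq=0 B_ack=237
After event 2: A_seq=393 A_ack=0 B_seq=0 B_ack=237
After event 3: A_seq=465 A_ack=0 B_seq=0 B_ack=237
After event 4: A_seq=489 A_ack=0 B_seq=0 B_ack=237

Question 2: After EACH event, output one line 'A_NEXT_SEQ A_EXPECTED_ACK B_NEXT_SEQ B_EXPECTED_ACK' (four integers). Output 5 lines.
100 0 0 100
237 0 0 237
393 0 0 237
465 0 0 237
489 0 0 237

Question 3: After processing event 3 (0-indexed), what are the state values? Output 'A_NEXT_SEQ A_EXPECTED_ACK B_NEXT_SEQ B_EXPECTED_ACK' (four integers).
After event 0: A_seq=100 A_ack=0 B_seq=0 B_ack=100
After event 1: A_seq=237 A_ack=0 B_seq=0 B_ack=237
After event 2: A_seq=393 A_ack=0 B_seq=0 B_ack=237
After event 3: A_seq=465 A_ack=0 B_seq=0 B_ack=237

465 0 0 237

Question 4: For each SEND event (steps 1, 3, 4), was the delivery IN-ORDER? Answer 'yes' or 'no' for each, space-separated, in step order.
Step 1: SEND seq=100 -> in-order
Step 3: SEND seq=393 -> out-of-order
Step 4: SEND seq=465 -> out-of-order

Answer: yes no no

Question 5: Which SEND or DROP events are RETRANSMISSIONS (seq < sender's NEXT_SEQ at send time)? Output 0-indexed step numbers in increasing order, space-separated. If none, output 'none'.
Answer: none

Derivation:
Step 1: SEND seq=100 -> fresh
Step 2: DROP seq=237 -> fresh
Step 3: SEND seq=393 -> fresh
Step 4: SEND seq=465 -> fresh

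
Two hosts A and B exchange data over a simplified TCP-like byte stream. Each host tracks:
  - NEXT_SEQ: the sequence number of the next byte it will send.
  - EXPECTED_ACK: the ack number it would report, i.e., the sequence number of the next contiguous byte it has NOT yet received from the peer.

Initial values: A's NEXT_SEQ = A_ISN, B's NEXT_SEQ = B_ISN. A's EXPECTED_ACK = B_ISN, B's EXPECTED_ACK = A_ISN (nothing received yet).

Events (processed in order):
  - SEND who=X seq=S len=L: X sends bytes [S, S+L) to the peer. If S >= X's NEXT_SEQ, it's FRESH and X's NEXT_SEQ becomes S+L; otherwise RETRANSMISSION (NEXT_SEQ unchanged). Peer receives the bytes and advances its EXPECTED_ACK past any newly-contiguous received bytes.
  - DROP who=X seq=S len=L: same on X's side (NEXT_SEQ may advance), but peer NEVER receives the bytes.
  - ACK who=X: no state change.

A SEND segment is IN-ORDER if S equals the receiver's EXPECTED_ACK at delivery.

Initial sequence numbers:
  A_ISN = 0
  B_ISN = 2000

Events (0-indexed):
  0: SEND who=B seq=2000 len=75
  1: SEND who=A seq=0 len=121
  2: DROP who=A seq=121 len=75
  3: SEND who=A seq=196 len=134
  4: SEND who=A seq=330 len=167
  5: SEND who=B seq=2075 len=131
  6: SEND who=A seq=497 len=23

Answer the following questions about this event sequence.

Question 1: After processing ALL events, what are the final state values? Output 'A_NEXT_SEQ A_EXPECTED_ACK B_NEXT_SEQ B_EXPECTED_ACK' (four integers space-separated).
After event 0: A_seq=0 A_ack=2075 B_seq=2075 B_ack=0
After event 1: A_seq=121 A_ack=2075 B_seq=2075 B_ack=121
After event 2: A_seq=196 A_ack=2075 B_seq=2075 B_ack=121
After event 3: A_seq=330 A_ack=2075 B_seq=2075 B_ack=121
After event 4: A_seq=497 A_ack=2075 B_seq=2075 B_ack=121
After event 5: A_seq=497 A_ack=2206 B_seq=2206 B_ack=121
After event 6: A_seq=520 A_ack=2206 B_seq=2206 B_ack=121

Answer: 520 2206 2206 121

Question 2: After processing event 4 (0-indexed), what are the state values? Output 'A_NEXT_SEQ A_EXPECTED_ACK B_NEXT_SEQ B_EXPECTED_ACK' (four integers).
After event 0: A_seq=0 A_ack=2075 B_seq=2075 B_ack=0
After event 1: A_seq=121 A_ack=2075 B_seq=2075 B_ack=121
After event 2: A_seq=196 A_ack=2075 B_seq=2075 B_ack=121
After event 3: A_seq=330 A_ack=2075 B_seq=2075 B_ack=121
After event 4: A_seq=497 A_ack=2075 B_seq=2075 B_ack=121

497 2075 2075 121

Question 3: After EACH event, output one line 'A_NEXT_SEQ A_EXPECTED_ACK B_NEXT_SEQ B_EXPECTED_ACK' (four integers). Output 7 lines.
0 2075 2075 0
121 2075 2075 121
196 2075 2075 121
330 2075 2075 121
497 2075 2075 121
497 2206 2206 121
520 2206 2206 121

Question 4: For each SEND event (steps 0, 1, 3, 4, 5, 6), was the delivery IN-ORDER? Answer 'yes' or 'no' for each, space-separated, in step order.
Step 0: SEND seq=2000 -> in-order
Step 1: SEND seq=0 -> in-order
Step 3: SEND seq=196 -> out-of-order
Step 4: SEND seq=330 -> out-of-order
Step 5: SEND seq=2075 -> in-order
Step 6: SEND seq=497 -> out-of-order

Answer: yes yes no no yes no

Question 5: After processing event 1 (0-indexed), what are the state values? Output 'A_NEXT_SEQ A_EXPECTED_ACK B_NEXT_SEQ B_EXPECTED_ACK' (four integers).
After event 0: A_seq=0 A_ack=2075 B_seq=2075 B_ack=0
After event 1: A_seq=121 A_ack=2075 B_seq=2075 B_ack=121

121 2075 2075 121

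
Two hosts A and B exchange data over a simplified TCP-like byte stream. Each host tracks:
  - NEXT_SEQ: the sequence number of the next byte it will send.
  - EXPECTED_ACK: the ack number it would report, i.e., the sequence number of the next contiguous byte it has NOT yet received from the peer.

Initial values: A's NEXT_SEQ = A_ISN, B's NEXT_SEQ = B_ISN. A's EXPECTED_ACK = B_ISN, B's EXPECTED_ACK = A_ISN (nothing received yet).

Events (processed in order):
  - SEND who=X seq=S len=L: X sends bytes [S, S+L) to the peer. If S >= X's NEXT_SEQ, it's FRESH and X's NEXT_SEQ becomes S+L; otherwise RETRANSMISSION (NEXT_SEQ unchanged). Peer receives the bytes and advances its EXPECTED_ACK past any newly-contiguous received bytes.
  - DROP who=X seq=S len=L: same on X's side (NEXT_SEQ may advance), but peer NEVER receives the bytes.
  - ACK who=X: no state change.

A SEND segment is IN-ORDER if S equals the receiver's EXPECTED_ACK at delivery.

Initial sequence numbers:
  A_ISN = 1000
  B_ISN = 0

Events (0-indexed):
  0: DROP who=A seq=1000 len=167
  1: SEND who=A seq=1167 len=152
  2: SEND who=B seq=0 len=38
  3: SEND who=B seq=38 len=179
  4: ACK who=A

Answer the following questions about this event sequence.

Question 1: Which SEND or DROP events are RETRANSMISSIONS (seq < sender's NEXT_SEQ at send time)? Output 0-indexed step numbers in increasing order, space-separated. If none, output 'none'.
Answer: none

Derivation:
Step 0: DROP seq=1000 -> fresh
Step 1: SEND seq=1167 -> fresh
Step 2: SEND seq=0 -> fresh
Step 3: SEND seq=38 -> fresh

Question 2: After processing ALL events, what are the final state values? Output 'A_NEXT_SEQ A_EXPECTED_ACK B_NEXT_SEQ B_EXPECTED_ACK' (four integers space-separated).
After event 0: A_seq=1167 A_ack=0 B_seq=0 B_ack=1000
After event 1: A_seq=1319 A_ack=0 B_seq=0 B_ack=1000
After event 2: A_seq=1319 A_ack=38 B_seq=38 B_ack=1000
After event 3: A_seq=1319 A_ack=217 B_seq=217 B_ack=1000
After event 4: A_seq=1319 A_ack=217 B_seq=217 B_ack=1000

Answer: 1319 217 217 1000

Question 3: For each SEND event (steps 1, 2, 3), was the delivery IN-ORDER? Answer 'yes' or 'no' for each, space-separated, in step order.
Answer: no yes yes

Derivation:
Step 1: SEND seq=1167 -> out-of-order
Step 2: SEND seq=0 -> in-order
Step 3: SEND seq=38 -> in-order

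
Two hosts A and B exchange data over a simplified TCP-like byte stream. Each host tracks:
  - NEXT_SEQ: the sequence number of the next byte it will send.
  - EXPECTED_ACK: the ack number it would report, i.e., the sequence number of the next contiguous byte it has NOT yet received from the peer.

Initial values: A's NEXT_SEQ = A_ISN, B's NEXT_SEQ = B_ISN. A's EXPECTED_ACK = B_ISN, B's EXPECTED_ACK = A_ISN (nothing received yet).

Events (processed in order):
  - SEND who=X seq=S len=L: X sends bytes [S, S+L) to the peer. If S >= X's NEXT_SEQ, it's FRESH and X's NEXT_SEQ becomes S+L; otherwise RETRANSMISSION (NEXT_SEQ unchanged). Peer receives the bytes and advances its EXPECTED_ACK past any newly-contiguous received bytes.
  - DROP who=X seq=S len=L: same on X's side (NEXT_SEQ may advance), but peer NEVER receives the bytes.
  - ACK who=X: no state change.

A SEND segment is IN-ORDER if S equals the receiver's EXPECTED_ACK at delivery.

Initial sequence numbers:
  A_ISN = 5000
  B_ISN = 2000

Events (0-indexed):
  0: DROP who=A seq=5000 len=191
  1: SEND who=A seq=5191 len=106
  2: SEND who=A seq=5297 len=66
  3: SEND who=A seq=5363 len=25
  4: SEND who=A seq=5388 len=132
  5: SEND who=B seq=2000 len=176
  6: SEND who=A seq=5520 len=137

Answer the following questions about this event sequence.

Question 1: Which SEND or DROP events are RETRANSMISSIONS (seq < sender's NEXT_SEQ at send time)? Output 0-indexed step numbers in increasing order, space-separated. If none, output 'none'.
Answer: none

Derivation:
Step 0: DROP seq=5000 -> fresh
Step 1: SEND seq=5191 -> fresh
Step 2: SEND seq=5297 -> fresh
Step 3: SEND seq=5363 -> fresh
Step 4: SEND seq=5388 -> fresh
Step 5: SEND seq=2000 -> fresh
Step 6: SEND seq=5520 -> fresh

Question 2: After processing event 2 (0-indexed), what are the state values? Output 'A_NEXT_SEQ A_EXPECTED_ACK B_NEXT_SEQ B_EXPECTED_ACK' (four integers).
After event 0: A_seq=5191 A_ack=2000 B_seq=2000 B_ack=5000
After event 1: A_seq=5297 A_ack=2000 B_seq=2000 B_ack=5000
After event 2: A_seq=5363 A_ack=2000 B_seq=2000 B_ack=5000

5363 2000 2000 5000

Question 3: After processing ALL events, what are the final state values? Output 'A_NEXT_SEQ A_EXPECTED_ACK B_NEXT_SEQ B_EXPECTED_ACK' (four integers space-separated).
Answer: 5657 2176 2176 5000

Derivation:
After event 0: A_seq=5191 A_ack=2000 B_seq=2000 B_ack=5000
After event 1: A_seq=5297 A_ack=2000 B_seq=2000 B_ack=5000
After event 2: A_seq=5363 A_ack=2000 B_seq=2000 B_ack=5000
After event 3: A_seq=5388 A_ack=2000 B_seq=2000 B_ack=5000
After event 4: A_seq=5520 A_ack=2000 B_seq=2000 B_ack=5000
After event 5: A_seq=5520 A_ack=2176 B_seq=2176 B_ack=5000
After event 6: A_seq=5657 A_ack=2176 B_seq=2176 B_ack=5000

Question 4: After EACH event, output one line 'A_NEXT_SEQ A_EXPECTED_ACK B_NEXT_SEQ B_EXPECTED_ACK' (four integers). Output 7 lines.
5191 2000 2000 5000
5297 2000 2000 5000
5363 2000 2000 5000
5388 2000 2000 5000
5520 2000 2000 5000
5520 2176 2176 5000
5657 2176 2176 5000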